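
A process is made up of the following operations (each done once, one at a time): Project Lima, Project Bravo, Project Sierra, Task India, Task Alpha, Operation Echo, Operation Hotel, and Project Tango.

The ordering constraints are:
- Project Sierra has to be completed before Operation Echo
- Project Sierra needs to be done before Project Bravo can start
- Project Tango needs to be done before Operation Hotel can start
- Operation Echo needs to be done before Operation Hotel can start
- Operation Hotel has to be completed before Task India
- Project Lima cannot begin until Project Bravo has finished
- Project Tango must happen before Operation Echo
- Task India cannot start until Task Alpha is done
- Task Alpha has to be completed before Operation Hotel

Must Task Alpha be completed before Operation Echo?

Nothing in the constraints links Task Alpha and Operation Echo; they are unordered relative to each other.
There exist valid orderings with Operation Echo before Task Alpha, so Task Alpha is not required to come first.

No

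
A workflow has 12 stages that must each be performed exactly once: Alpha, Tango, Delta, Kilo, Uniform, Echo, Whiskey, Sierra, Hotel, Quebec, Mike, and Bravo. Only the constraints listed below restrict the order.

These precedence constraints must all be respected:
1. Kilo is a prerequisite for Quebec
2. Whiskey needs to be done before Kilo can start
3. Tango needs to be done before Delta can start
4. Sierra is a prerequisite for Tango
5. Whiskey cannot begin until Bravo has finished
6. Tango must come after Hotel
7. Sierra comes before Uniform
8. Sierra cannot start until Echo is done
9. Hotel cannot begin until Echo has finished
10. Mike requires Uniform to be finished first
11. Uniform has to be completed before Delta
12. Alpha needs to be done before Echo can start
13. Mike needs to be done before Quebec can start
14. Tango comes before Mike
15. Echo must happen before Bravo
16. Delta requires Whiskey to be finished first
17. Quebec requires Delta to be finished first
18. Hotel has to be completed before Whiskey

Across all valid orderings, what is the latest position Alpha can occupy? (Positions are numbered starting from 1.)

Every stage that must follow Alpha has to come after it. Tracing all chains starting from Alpha, those stages are: Tango, Delta, Kilo, Uniform, Echo, Whiskey, Sierra, Hotel, Quebec, Mike, Bravo — 11 in total.
With 11 mandatory successors out of 12 stages total, the latest slot for Alpha is 12−11 = 1, and it's reachable by doing all non-successors before Alpha.

1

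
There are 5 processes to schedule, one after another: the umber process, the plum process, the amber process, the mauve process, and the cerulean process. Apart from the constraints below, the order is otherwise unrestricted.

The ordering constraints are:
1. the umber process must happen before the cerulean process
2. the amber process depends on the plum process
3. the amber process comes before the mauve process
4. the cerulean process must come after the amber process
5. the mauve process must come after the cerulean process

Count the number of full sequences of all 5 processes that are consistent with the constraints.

3

2 processes have no prerequisites (the umber process, the plum process), so any of them could come first.
Systematically extending each partial ordering one process at a time and counting, there are 3 complete orderings.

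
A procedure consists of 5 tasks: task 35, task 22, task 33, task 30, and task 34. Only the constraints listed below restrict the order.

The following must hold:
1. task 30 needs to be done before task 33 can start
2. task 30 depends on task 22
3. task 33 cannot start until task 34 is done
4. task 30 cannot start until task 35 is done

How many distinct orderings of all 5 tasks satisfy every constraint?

The tasks with no prerequisites are task 35, task 22, task 34; any of them can be placed first.
Counting all ways to extend the partial order to a total order gives 8.

8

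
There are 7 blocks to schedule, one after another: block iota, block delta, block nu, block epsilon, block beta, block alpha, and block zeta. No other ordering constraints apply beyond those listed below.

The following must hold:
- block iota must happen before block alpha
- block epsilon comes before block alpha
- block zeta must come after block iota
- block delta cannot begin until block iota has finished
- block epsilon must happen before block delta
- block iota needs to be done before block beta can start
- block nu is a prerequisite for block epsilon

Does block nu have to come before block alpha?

Tracing the constraints gives a chain: block nu → block epsilon → block alpha.
So block nu must precede block alpha in any valid ordering.

Yes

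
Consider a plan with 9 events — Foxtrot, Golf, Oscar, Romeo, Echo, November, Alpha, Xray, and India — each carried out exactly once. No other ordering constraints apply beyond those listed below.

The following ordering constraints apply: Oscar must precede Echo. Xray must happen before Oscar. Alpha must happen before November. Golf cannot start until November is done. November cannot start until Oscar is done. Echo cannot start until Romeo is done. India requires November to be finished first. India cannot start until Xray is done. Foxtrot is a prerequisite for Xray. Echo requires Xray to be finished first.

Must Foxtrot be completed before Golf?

Tracing the constraints gives a chain: Foxtrot → Xray → Oscar → November → Golf.
Hence Foxtrot necessarily comes before Golf.

Yes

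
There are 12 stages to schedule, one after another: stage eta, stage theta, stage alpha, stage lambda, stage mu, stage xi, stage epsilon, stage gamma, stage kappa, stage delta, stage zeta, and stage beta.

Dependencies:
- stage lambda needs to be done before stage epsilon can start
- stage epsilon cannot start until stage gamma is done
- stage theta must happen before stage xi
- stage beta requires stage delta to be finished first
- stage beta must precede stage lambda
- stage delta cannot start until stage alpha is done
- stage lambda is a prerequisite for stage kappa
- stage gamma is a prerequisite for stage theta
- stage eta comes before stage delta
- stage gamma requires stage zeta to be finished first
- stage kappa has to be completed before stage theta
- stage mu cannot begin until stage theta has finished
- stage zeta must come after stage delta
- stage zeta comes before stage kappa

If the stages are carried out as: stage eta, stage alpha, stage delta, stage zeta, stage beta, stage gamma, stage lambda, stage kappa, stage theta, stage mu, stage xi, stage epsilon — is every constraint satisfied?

Yes

Checking each listed constraint against this order: for instance, stage gamma is in position 6 and stage epsilon in position 12, so that constraint holds — and the remaining constraints check out the same way.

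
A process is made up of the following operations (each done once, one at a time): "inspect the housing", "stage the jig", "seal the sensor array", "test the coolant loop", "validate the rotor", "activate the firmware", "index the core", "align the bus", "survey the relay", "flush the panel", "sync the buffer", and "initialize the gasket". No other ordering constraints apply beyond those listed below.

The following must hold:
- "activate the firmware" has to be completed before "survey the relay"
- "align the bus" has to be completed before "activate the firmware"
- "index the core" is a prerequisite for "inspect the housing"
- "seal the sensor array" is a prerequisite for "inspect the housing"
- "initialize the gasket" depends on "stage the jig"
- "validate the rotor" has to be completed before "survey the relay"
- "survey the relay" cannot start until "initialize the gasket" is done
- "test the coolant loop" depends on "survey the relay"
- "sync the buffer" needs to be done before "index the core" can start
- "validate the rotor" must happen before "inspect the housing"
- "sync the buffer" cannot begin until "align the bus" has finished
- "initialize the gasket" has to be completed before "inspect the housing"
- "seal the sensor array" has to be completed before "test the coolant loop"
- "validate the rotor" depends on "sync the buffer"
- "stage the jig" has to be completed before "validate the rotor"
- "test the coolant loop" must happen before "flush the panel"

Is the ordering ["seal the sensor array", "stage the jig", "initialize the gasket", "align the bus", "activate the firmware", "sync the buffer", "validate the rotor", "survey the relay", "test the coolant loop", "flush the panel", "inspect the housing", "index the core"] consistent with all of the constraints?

Here "index the core" comes after "inspect the housing".
Since "index the core" is required before "inspect the housing", the ordering is invalid.

No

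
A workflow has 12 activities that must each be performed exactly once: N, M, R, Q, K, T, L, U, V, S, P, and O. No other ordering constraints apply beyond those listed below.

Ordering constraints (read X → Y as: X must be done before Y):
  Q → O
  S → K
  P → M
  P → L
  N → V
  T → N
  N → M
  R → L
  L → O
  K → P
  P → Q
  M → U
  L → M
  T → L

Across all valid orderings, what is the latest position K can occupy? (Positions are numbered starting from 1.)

Following every chain forward from K, the activities that must come later are M, Q, L, U, P, O — 6 of them.
With 6 mandatory successors out of 12 activities total, the latest slot for K is 12−6 = 6, and it's reachable by doing all non-successors before K.

6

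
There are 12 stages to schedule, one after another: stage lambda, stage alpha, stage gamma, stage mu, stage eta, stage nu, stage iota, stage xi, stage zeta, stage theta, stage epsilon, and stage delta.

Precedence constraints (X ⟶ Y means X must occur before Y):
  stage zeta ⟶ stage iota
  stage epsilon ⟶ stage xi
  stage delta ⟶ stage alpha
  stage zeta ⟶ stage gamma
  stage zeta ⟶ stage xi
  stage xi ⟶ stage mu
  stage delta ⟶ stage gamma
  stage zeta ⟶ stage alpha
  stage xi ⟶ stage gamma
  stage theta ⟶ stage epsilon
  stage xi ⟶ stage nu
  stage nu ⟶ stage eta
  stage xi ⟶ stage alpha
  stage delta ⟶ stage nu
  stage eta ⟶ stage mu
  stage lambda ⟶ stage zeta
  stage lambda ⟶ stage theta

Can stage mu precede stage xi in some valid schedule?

There is a dependency chain stage xi → stage mu, so stage mu always comes after stage xi.
So no valid ordering can have stage mu before stage xi.

No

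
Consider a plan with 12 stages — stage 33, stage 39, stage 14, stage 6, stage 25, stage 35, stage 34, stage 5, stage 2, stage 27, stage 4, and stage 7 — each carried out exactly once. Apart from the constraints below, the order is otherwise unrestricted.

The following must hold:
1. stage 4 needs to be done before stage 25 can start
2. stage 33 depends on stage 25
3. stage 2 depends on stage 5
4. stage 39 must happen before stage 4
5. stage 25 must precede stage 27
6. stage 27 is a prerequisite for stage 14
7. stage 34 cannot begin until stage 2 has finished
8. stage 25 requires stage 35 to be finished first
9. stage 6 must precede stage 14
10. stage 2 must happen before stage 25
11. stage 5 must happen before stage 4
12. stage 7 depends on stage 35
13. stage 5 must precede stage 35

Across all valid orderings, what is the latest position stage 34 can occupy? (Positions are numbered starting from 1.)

12

No constraint forces any stage after stage 34, so it can be placed last, in position 12.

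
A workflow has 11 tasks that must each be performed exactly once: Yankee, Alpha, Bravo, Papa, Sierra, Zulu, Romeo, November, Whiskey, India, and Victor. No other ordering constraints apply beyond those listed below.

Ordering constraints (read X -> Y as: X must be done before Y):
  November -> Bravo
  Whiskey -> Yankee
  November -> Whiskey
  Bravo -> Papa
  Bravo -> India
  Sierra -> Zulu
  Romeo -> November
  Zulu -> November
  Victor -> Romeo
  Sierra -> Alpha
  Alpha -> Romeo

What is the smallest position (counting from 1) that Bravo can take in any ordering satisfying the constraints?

7

Working backwards through the constraints from Bravo, its full set of required predecessors is Alpha, Sierra, Zulu, Romeo, November, Victor — 6 of them.
With 6 mandatory predecessors, the earliest Bravo can sit is position 6+1 = 7, and placing just those 6 first achieves it.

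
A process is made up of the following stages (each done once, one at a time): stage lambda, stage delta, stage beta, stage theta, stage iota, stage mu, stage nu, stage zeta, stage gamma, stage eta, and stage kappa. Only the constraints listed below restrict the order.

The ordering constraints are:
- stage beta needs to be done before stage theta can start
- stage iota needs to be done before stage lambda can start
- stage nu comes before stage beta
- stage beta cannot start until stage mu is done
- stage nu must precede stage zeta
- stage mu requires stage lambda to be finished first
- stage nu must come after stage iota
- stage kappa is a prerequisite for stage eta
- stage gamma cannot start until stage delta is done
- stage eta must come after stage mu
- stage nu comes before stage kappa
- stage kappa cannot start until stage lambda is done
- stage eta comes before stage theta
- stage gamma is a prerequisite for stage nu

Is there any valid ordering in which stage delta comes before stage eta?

Yes

Every valid ordering already has stage delta before stage eta (the constraints require it), so in particular at least one does.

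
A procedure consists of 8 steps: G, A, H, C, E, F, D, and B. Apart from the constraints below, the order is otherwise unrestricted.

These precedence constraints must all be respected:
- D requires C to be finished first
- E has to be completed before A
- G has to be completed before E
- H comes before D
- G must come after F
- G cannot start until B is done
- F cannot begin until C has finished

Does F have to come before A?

Tracing the constraints gives a chain: F → G → E → A.
That forces F before A in every valid schedule.

Yes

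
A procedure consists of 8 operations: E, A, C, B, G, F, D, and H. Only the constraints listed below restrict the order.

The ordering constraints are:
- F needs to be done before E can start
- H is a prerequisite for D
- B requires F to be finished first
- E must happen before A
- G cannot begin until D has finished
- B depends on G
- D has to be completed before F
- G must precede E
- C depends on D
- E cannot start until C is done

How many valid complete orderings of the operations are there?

H is the only operation with nothing required before it, so every ordering starts there.
Systematically extending each partial ordering one operation at a time and counting, there are 20 complete orderings.

20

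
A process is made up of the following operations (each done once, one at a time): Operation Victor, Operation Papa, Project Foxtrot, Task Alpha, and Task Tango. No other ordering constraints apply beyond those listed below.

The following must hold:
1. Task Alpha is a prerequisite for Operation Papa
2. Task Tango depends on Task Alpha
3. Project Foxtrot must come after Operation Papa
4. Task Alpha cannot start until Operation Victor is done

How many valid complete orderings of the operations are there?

Only Operation Victor has no prerequisites, so it must go first.
Enumerating by repeatedly choosing an available operation (one whose prerequisites are all placed) gives 3 distinct complete orderings.

3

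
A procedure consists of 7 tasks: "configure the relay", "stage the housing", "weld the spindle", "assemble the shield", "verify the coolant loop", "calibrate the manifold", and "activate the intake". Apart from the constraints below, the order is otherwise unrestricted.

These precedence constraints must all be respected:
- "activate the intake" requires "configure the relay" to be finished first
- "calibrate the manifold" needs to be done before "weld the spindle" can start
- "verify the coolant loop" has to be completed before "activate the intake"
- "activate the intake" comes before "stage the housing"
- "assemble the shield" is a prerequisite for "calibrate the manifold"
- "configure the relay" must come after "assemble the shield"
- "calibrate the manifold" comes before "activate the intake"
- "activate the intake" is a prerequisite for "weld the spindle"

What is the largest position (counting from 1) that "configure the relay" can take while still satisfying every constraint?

Every task that must follow "configure the relay" has to come after it. Tracing all chains starting from "configure the relay", those tasks are: "stage the housing", "weld the spindle", "activate the intake" — 3 in total.
With 3 mandatory successors out of 7 tasks total, the latest slot for "configure the relay" is 7−3 = 4, and it's reachable by doing all non-successors before "configure the relay".

4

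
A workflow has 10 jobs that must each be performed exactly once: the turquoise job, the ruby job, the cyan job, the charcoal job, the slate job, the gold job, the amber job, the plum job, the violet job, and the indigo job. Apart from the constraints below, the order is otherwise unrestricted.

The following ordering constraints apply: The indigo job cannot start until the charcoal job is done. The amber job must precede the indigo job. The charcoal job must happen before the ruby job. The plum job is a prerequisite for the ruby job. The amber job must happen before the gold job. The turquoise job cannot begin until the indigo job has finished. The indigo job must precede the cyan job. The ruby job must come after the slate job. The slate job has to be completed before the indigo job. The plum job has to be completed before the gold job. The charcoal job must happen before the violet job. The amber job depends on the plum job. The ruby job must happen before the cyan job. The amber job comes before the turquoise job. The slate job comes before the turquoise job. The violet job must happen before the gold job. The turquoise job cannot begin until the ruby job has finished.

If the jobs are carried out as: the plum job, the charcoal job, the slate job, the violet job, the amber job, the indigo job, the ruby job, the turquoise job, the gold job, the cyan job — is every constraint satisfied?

Going through the constraints one by one, each required predecessor appears earlier in the sequence than its dependent — e.g. the plum job (position 1) is before the gold job (position 9), as required.

Yes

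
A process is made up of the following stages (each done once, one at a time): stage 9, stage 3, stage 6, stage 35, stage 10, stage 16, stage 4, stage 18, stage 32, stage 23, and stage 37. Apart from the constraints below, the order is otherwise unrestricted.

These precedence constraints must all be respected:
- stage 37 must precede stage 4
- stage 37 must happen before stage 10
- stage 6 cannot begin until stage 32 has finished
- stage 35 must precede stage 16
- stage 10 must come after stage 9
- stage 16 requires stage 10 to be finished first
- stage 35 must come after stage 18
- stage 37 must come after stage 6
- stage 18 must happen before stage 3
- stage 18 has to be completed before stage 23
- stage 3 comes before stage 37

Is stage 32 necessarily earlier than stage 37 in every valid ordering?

Following the dependencies: stage 32 → stage 6 → stage 37.
That forces stage 32 before stage 37 in every valid schedule.

Yes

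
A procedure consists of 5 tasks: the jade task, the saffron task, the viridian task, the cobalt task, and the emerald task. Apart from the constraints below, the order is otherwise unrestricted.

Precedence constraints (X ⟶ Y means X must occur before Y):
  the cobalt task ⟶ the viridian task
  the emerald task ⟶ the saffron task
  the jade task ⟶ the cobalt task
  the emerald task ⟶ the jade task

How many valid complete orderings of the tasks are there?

The emerald task is the only task with nothing required before it, so every ordering starts there.
Enumerating by repeatedly choosing an available task (one whose prerequisites are all placed) gives 4 distinct complete orderings.

4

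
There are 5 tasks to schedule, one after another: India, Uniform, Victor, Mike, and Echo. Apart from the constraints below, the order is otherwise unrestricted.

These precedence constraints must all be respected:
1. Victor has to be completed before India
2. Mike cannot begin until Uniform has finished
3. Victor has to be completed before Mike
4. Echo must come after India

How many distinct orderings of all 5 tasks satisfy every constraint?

9

The tasks with no prerequisites are Uniform, Victor; any of them can be placed first.
Enumerating by repeatedly choosing an available task (one whose prerequisites are all placed) gives 9 distinct complete orderings.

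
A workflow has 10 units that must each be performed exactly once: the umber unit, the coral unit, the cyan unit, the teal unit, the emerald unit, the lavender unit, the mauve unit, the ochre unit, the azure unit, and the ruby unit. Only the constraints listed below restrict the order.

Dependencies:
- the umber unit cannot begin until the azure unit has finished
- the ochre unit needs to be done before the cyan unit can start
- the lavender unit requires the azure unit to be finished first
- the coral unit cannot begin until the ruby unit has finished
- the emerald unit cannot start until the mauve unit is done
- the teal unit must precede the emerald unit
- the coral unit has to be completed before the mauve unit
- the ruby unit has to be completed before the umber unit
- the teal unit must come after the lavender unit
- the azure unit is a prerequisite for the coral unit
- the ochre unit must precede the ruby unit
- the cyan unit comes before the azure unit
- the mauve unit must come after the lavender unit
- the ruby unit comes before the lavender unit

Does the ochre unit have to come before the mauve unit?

Chaining the stated constraints: the ochre unit → the ruby unit → the coral unit → the mauve unit.
That forces the ochre unit before the mauve unit in every valid schedule.

Yes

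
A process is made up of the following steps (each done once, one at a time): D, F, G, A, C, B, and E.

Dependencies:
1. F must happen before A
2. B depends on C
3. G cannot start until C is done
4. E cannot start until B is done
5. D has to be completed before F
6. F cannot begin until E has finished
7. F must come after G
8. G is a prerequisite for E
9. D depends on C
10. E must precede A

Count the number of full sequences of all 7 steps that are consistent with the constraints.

C is the only step with nothing required before it, so every ordering starts there.
Systematically extending each partial ordering one step at a time and counting, there are 8 complete orderings.

8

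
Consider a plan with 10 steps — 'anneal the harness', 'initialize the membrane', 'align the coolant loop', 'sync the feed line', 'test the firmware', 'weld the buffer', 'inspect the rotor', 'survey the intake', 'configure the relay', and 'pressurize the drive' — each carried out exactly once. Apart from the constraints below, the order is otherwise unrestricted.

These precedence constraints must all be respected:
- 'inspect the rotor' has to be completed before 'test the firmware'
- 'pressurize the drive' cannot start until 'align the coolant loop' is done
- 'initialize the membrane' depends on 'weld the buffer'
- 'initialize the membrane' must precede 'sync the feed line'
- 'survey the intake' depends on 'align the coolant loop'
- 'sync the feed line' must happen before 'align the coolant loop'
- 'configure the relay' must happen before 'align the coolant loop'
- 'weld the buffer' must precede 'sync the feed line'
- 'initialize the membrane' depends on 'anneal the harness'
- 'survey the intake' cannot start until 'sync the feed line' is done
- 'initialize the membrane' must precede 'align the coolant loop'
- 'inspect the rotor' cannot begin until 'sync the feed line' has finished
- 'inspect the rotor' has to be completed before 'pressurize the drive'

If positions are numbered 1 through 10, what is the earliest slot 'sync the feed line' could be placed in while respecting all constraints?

4

Every step that must precede 'sync the feed line' has to come before it. Tracing all chains that end at 'sync the feed line', those steps are: 'anneal the harness', 'initialize the membrane', 'weld the buffer' — 3 in total.
With 3 mandatory predecessors, the earliest 'sync the feed line' can sit is position 3+1 = 4, and placing just those 3 first achieves it.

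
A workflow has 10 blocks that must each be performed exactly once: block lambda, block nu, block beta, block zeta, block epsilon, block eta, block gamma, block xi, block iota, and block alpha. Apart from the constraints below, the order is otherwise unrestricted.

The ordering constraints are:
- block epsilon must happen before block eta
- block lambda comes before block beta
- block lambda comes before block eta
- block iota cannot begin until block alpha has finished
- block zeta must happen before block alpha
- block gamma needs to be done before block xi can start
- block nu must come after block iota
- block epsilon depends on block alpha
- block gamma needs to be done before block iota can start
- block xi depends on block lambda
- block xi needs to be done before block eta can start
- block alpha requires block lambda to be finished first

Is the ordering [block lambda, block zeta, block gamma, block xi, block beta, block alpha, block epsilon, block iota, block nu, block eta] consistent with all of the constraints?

Yes

Every stated constraint is respected: block lambda sits at position 1, ahead of block eta at position 10, and each of the other listed pairs likewise has the predecessor earlier in the sequence.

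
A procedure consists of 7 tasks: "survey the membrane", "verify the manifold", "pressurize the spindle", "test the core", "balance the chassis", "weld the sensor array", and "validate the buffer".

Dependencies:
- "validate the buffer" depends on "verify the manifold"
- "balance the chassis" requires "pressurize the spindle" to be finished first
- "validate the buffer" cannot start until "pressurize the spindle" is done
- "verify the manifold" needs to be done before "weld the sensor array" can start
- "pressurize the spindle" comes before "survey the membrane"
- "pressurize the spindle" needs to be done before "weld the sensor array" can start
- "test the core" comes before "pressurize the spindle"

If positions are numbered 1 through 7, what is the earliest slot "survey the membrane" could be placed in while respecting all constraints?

Working backwards through the constraints from "survey the membrane", its full set of required predecessors is "pressurize the spindle", "test the core" — 2 of them.
With 2 mandatory predecessors, the earliest "survey the membrane" can sit is position 2+1 = 3, and placing just those 2 first achieves it.

3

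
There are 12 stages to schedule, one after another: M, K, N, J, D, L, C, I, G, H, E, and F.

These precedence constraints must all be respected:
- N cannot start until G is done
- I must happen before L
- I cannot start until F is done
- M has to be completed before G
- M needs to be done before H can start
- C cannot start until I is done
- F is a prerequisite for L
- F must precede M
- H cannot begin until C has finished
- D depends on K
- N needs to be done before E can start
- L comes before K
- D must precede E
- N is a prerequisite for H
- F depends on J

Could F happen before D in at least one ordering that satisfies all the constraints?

Yes

F is actually forced before D by the constraints, so certainly some valid ordering has F first.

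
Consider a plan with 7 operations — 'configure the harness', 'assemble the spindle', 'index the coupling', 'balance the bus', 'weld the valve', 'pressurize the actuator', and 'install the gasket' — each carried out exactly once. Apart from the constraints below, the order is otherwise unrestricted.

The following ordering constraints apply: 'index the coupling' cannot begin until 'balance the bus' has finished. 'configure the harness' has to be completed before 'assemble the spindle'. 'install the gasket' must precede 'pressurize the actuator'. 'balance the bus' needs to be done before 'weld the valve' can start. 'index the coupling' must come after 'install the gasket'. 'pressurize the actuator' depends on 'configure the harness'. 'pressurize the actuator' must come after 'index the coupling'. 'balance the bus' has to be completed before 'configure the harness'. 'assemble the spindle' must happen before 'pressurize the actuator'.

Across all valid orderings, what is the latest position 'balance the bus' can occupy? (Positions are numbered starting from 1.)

Following every chain forward from 'balance the bus', the operations that must come later are 'configure the harness', 'assemble the spindle', 'index the coupling', 'weld the valve', 'pressurize the actuator' — 5 of them.
With 5 mandatory successors out of 7 operations total, the latest slot for 'balance the bus' is 7−5 = 2, and it's reachable by doing all non-successors before 'balance the bus'.

2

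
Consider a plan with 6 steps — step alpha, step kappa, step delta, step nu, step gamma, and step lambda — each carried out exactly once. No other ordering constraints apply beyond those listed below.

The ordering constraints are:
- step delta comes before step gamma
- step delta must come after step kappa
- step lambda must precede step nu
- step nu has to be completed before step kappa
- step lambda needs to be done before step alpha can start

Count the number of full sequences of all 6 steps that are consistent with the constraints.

Step lambda is the only step with nothing required before it, so every ordering starts there.
Systematically extending each partial ordering one step at a time and counting, there are 5 complete orderings.

5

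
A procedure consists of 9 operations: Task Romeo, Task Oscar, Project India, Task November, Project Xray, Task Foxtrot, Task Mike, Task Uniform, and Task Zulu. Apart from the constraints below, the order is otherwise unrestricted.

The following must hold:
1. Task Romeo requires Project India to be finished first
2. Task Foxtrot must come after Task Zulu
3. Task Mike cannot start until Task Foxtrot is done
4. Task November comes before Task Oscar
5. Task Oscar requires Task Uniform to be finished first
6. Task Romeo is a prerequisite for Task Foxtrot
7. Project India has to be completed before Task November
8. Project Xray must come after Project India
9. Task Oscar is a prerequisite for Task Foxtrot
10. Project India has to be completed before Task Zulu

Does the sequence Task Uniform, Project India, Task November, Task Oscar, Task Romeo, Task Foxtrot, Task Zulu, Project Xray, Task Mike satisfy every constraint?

No

Here Task Zulu comes after Task Foxtrot.
That contradicts the constraint that Task Zulu must precede Task Foxtrot.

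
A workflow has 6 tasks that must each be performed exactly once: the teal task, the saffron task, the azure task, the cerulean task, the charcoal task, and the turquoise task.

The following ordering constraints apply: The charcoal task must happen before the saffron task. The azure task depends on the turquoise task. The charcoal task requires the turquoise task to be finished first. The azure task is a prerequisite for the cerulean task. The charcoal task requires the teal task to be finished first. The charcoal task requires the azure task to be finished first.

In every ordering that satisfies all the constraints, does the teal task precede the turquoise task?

No

No chain of constraints connects the teal task to the turquoise task in either direction.
A valid ordering placing the turquoise task before the teal task exists, so the answer is no.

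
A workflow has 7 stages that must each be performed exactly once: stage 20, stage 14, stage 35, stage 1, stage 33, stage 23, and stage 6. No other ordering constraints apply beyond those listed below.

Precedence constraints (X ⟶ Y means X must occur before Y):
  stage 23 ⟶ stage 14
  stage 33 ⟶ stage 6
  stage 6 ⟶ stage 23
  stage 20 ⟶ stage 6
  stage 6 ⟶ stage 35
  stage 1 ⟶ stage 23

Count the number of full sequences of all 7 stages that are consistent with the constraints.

3 stages have no prerequisites (stage 20, stage 1, stage 33), so any of them could come first.
Enumerating by repeatedly choosing an available stage (one whose prerequisites are all placed) gives 26 distinct complete orderings.

26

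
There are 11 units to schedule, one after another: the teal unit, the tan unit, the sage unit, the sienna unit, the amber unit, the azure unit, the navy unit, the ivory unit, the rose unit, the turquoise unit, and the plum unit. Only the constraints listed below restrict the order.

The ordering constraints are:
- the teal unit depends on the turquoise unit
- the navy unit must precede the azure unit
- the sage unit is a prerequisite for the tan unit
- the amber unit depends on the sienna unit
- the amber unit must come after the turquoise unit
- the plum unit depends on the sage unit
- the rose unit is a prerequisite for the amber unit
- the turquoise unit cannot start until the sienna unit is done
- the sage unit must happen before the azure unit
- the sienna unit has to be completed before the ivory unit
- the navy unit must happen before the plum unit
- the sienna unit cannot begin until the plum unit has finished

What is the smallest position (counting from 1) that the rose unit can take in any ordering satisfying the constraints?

1

No constraint forces any other unit before the rose unit, so it can be placed first.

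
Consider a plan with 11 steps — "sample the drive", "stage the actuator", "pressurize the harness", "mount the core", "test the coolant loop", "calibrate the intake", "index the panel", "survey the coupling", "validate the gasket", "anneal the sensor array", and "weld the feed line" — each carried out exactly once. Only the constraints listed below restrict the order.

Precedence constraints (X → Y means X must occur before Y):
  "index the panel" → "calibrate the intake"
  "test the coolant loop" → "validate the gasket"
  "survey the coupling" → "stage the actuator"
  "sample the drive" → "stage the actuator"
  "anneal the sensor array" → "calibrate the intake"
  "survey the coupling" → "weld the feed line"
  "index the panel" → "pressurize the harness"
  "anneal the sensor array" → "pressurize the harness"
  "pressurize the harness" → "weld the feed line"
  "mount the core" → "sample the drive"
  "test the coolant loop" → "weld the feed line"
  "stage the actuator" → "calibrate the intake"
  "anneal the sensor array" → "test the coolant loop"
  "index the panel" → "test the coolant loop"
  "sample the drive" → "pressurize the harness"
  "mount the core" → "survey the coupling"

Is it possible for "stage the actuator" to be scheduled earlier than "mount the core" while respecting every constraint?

No

The constraints give a chain "mount the core" → "sample the drive" → "stage the actuator", which forces "mount the core" before "stage the actuator".
So no valid ordering can have "stage the actuator" before "mount the core".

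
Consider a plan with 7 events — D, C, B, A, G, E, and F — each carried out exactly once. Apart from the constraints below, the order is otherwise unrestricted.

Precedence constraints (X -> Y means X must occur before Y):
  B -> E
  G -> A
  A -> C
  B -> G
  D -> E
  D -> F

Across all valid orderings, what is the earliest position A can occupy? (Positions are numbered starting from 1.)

3

Working backwards through the constraints from A, its full set of required predecessors is B, G — 2 of them.
So at minimum 2 events come before A, putting A no earlier than position 3. That position is achievable by scheduling exactly those predecessors first.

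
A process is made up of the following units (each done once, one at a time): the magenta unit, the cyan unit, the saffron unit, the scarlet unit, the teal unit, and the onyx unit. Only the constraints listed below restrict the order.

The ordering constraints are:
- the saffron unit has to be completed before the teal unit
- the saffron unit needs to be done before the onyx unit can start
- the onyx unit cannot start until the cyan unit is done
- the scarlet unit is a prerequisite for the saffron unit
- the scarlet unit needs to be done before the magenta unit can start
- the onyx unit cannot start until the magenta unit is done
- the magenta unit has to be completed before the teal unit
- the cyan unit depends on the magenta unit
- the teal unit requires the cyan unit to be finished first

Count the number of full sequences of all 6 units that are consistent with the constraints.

6

Only the scarlet unit has no prerequisites, so it must go first.
Systematically extending each partial ordering one unit at a time and counting, there are 6 complete orderings.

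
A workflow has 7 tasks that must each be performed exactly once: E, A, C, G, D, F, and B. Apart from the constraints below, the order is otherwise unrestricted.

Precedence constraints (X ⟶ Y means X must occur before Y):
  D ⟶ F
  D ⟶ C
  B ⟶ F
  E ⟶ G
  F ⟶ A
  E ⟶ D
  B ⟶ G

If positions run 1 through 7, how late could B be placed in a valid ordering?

Following every chain forward from B, the tasks that must come later are A, G, F — 3 of them.
With 3 mandatory successors out of 7 tasks total, the latest slot for B is 7−3 = 4, and it's reachable by doing all non-successors before B.

4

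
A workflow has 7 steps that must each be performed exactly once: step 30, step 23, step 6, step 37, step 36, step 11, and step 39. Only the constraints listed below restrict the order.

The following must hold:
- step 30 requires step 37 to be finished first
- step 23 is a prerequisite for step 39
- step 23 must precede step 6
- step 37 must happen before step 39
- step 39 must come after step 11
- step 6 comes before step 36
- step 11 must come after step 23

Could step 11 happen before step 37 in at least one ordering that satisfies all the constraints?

Yes

Nothing in the constraints forces step 37 before step 11 — there is no chain from step 37 to step 11.
That means at least one valid schedule has step 11 before step 37.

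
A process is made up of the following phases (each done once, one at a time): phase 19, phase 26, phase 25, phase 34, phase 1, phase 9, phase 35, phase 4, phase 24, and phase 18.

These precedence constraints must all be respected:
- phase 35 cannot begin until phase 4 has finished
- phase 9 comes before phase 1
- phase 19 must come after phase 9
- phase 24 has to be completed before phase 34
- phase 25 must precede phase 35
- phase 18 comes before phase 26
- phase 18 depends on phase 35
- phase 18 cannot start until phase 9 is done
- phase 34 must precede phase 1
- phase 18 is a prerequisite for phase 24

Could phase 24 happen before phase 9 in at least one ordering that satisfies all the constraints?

There is a dependency chain phase 9 → phase 18 → phase 24, so phase 24 always comes after phase 9.
Hence phase 24 can never be scheduled before phase 9.

No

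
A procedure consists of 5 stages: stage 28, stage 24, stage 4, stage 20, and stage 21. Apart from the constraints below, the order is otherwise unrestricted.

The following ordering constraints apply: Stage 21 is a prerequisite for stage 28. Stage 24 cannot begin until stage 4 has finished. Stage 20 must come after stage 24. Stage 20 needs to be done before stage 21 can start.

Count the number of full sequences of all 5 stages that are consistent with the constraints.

Only stage 4 has no prerequisites, so it must go first.
Continuing from there, at each step only one stage has all its prerequisites placed, so the ordering is fully determined — there is exactly 1.

1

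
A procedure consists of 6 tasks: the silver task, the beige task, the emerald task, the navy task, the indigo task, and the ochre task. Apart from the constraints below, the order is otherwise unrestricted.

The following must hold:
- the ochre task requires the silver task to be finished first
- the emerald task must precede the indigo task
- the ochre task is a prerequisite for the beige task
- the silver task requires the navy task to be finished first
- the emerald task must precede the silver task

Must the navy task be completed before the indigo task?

No

Nothing in the constraints links the navy task and the indigo task; they are unordered relative to each other.
A valid ordering placing the indigo task before the navy task exists, so the answer is no.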